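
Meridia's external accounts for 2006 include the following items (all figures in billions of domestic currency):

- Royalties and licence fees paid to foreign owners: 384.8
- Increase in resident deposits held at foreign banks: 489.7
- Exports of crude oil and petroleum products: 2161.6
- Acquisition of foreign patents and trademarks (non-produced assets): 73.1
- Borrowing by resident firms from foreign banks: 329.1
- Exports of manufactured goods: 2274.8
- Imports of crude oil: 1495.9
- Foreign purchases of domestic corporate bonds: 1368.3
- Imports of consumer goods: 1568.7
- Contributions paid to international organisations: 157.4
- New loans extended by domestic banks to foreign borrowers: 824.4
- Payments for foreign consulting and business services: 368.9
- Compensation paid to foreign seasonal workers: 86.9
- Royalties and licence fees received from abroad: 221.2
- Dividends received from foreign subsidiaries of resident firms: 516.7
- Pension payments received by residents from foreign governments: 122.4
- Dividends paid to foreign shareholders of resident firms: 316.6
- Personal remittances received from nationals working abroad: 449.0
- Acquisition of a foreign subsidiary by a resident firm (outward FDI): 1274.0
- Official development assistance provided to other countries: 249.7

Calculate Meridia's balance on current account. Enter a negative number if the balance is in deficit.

Goods: 2161.6 + 2274.8 - 1568.7 - 1495.9 = 1371.8
Services: 221.2 - 384.8 - 368.9 = -532.5
Primary income: -86.9 + 516.7 - 316.6 = 113.2
Secondary income: 449.0 + 122.4 - 249.7 - 157.4 = 164.3
Current account = 1371.8 + (-532.5) + 113.2 + 164.3 = 1116.8
(Excluded from the current account — financial account: increase in resident deposits held at foreign banks 489.7, borrowing by resident firms from foreign banks 329.1, foreign purchases of domestic corporate bonds 1368.3, new loans extended by domestic banks to foreign borrowers 824.4, acquisition of a foreign subsidiary by a resident firm (outward FDI) 1274.0; capital account: acquisition of foreign patents and trademarks (non-produced assets) 73.1.)

1116.8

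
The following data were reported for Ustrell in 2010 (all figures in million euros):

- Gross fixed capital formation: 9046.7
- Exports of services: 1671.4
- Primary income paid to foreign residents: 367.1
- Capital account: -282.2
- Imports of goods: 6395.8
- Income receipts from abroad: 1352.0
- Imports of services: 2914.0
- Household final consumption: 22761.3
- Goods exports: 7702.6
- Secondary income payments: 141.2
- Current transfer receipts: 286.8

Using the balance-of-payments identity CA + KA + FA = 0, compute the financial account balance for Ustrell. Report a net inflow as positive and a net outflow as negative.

-912.5

Goods balance = 7702.6 - 6395.8 = 1306.8
Services balance = 1671.4 - 2914.0 = -1242.6
Trade balance (goods + services) = 1306.8 + (-1242.6) = 64.2
Net primary income = 1352.0 - 367.1 = 984.9
Net secondary income = 286.8 - 141.2 = 145.6
Current account = 64.2 + 984.9 + 145.6 = 1194.7
Financial account = -(1194.7 + (-282.2)) = -912.5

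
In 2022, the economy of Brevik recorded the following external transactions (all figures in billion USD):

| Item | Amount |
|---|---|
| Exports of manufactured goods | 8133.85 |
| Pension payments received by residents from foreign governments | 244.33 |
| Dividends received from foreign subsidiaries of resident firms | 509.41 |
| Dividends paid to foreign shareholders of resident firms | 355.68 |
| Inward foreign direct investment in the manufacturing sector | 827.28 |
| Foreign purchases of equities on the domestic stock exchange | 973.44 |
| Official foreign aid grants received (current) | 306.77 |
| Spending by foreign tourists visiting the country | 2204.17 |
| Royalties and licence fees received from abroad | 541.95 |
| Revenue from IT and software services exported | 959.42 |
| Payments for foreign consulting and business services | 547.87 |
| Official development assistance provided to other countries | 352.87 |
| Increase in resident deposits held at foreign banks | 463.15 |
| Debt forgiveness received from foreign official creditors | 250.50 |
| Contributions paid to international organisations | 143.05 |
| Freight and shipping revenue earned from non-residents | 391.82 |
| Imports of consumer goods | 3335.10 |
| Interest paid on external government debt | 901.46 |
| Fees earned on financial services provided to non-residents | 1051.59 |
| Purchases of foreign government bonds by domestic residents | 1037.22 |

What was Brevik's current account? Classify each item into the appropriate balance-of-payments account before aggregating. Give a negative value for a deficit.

Goods: -3335.10 + 8133.85 = 4798.75
Services: 959.42 + 2204.17 + 1051.59 + 391.82 - 547.87 + 541.95 = 4601.08
Primary income: -901.46 + 509.41 - 355.68 = -747.73
Secondary income: 244.33 + 306.77 - 352.87 - 143.05 = 55.18
Current account = 4798.75 + 4601.08 + (-747.73) + 55.18 = 8707.28
(Excluded from the current account — financial account: inward foreign direct investment in the manufacturing sector 827.28, foreign purchases of equities on the domestic stock exchange 973.44, increase in resident deposits held at foreign banks 463.15, purchases of foreign government bonds by domestic residents 1037.22; capital account: debt forgiveness received from foreign official creditors 250.50.)

8707.28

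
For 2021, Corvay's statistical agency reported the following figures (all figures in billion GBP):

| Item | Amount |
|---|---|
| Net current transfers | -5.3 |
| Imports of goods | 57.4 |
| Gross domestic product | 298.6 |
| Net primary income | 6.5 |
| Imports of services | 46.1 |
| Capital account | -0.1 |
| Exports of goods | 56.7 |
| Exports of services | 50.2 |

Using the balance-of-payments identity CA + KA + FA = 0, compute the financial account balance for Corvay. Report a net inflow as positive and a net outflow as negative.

-4.5

Goods balance = 56.7 - 57.4 = -0.7
Services balance = 50.2 - 46.1 = 4.1
Trade balance (goods + services) = -0.7 + 4.1 = 3.4
Net primary income = 6.5
Net secondary income = -5.3
Current account = 3.4 + 6.5 + (-5.3) = 4.6
Financial account = -(4.6 + (-0.1)) = -4.5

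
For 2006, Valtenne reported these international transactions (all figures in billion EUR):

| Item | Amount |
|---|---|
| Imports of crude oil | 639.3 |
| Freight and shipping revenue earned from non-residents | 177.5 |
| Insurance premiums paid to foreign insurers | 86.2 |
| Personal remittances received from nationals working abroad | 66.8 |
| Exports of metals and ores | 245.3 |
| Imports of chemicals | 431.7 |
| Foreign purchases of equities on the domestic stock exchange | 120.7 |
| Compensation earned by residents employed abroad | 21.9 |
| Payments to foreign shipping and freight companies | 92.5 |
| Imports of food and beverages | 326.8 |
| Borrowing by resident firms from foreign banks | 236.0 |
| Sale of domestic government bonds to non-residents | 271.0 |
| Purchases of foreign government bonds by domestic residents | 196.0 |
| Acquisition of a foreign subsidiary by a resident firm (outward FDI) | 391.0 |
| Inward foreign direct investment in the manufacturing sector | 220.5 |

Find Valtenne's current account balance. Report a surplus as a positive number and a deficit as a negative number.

Goods: 245.3 - 326.8 - 639.3 - 431.7 = -1152.5
Services: -86.2 + 177.5 - 92.5 = -1.2
Primary income: 21.9
Secondary income: 66.8
Current account = (-1152.5) + (-1.2) + 21.9 + 66.8 = -1065.0
(Excluded from the current account — financial account: foreign purchases of equities on the domestic stock exchange 120.7, borrowing by resident firms from foreign banks 236.0, sale of domestic government bonds to non-residents 271.0, purchases of foreign government bonds by domestic residents 196.0, acquisition of a foreign subsidiary by a resident firm (outward FDI) 391.0, inward foreign direct investment in the manufacturing sector 220.5.)

-1065.0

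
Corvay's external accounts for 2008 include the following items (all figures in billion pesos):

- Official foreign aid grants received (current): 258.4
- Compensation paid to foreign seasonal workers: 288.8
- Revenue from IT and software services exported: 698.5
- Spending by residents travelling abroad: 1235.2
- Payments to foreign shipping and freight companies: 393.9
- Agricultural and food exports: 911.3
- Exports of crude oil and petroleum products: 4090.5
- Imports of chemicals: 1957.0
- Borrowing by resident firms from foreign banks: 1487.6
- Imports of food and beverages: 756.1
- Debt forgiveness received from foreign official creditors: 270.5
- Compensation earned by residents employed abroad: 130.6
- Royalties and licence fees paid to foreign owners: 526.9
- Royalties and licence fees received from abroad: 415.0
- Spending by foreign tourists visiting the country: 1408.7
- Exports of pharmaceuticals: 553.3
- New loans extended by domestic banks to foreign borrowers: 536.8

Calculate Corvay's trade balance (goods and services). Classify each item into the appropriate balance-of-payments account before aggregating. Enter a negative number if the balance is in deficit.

Goods: 553.3 - 756.1 - 1957.0 + 911.3 + 4090.5 = 2842.0
Services: 415.0 - 1235.2 + 698.5 - 526.9 - 393.9 + 1408.7 = 366.2
Trade balance = 2842.0 + 366.2 = 3208.2
(Excluded from the trade balance — secondary income: official foreign aid grants received (current) 258.4; primary income: compensation paid to foreign seasonal workers 288.8, compensation earned by residents employed abroad 130.6; financial account: borrowing by resident firms from foreign banks 1487.6, new loans extended by domestic banks to foreign borrowers 536.8; capital account: debt forgiveness received from foreign official creditors 270.5.)

3208.2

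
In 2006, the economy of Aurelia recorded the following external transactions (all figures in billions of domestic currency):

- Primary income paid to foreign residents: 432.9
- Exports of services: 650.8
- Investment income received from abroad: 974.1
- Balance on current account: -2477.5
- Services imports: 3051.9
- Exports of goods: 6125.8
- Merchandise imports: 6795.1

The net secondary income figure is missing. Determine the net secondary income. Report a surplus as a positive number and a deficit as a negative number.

Current account = goods balance + services balance + net primary income + net secondary income
Sum of the known components = -2529.2
Net secondary income = CA - (known components) = -2477.5 - (-2529.2) = 51.7

51.7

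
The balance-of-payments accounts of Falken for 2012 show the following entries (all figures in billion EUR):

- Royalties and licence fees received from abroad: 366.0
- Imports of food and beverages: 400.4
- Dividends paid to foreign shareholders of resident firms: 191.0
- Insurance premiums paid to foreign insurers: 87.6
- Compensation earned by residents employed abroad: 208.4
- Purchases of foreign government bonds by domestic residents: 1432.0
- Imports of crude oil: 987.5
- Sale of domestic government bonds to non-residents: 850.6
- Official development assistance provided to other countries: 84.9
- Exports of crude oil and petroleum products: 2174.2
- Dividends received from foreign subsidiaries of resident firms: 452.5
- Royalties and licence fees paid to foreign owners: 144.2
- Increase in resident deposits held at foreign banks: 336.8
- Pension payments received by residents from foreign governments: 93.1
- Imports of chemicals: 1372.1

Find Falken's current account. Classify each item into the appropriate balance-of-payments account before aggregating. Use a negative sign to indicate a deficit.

26.5

Goods: 2174.2 - 400.4 - 1372.1 - 987.5 = -585.8
Services: 366.0 - 87.6 - 144.2 = 134.2
Primary income: 452.5 + 208.4 - 191.0 = 469.9
Secondary income: -84.9 + 93.1 = 8.2
Current account = (-585.8) + 134.2 + 469.9 + 8.2 = 26.5
(Excluded from the current account — financial account: purchases of foreign government bonds by domestic residents 1432.0, sale of domestic government bonds to non-residents 850.6, increase in resident deposits held at foreign banks 336.8.)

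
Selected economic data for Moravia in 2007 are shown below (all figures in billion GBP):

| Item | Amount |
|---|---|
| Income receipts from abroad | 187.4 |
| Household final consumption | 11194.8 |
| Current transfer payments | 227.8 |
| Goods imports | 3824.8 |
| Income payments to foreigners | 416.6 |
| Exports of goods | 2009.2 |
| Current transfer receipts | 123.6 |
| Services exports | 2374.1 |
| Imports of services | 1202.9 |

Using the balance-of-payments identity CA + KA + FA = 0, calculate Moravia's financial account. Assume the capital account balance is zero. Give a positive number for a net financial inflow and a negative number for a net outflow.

977.8

Goods balance = 2009.2 - 3824.8 = -1815.6
Services balance = 2374.1 - 1202.9 = 1171.2
Trade balance (goods + services) = -1815.6 + 1171.2 = -644.4
Net primary income = 187.4 - 416.6 = -229.2
Net secondary income = 123.6 - 227.8 = -104.2
Current account = -644.4 + (-229.2) + (-104.2) = -977.8
Financial account = -(-977.8) = 977.8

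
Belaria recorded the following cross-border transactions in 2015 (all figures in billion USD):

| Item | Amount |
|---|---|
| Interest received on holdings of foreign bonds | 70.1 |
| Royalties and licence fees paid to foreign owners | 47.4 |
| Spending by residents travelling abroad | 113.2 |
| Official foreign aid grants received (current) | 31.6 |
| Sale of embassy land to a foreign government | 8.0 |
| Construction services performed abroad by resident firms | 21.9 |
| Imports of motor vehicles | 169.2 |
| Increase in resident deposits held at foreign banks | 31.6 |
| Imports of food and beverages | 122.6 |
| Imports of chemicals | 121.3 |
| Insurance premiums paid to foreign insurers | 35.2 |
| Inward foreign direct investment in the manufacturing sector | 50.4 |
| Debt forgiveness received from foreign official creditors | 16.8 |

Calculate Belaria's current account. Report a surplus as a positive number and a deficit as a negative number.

Goods: -169.2 - 122.6 - 121.3 = -413.1
Services: 21.9 - 47.4 - 35.2 - 113.2 = -173.9
Primary income: 70.1
Secondary income: 31.6
Current account = (-413.1) + (-173.9) + 70.1 + 31.6 = -485.3
(Excluded from the current account — capital account: sale of embassy land to a foreign government 8.0, debt forgiveness received from foreign official creditors 16.8; financial account: increase in resident deposits held at foreign banks 31.6, inward foreign direct investment in the manufacturing sector 50.4.)

-485.3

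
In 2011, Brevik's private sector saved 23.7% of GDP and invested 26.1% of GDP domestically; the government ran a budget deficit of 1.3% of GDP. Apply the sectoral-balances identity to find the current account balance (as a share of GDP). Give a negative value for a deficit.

-3.7

By the sectoral-balances identity, CA = (S_private - I) + (T - G).
Private balance = 23.7 - 26.1 = -2.4
Government balance (T - G) = -1.3
CA = -2.4 + (-1.3) = -3.7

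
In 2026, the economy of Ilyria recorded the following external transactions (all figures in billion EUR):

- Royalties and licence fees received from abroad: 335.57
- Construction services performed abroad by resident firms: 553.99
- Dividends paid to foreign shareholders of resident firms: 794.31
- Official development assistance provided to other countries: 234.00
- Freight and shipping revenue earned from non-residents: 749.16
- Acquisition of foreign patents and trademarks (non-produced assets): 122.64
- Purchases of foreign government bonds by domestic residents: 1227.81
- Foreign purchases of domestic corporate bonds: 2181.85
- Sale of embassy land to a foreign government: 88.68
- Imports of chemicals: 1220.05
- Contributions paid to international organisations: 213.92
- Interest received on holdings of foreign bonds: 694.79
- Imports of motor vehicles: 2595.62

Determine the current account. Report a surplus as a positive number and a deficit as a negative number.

-2724.39

Goods: -1220.05 - 2595.62 = -3815.67
Services: 335.57 + 749.16 + 553.99 = 1638.72
Primary income: -794.31 + 694.79 = -99.52
Secondary income: -213.92 - 234.00 = -447.92
Current account = (-3815.67) + 1638.72 + (-99.52) + (-447.92) = -2724.39
(Excluded from the current account — capital account: acquisition of foreign patents and trademarks (non-produced assets) 122.64, sale of embassy land to a foreign government 88.68; financial account: purchases of foreign government bonds by domestic residents 1227.81, foreign purchases of domestic corporate bonds 2181.85.)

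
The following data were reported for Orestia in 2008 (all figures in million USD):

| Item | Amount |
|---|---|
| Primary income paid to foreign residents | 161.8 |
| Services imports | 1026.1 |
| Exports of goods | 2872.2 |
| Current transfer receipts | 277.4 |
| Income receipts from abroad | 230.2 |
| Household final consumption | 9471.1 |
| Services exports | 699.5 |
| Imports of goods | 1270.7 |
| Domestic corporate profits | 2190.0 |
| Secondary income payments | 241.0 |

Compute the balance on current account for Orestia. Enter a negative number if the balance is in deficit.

Goods balance = 2872.2 - 1270.7 = 1601.5
Services balance = 699.5 - 1026.1 = -326.6
Trade balance (goods + services) = 1601.5 + (-326.6) = 1274.9
Net primary income = 230.2 - 161.8 = 68.4
Net secondary income = 277.4 - 241.0 = 36.4
Current account = 1274.9 + 68.4 + 36.4 = 1379.7

1379.7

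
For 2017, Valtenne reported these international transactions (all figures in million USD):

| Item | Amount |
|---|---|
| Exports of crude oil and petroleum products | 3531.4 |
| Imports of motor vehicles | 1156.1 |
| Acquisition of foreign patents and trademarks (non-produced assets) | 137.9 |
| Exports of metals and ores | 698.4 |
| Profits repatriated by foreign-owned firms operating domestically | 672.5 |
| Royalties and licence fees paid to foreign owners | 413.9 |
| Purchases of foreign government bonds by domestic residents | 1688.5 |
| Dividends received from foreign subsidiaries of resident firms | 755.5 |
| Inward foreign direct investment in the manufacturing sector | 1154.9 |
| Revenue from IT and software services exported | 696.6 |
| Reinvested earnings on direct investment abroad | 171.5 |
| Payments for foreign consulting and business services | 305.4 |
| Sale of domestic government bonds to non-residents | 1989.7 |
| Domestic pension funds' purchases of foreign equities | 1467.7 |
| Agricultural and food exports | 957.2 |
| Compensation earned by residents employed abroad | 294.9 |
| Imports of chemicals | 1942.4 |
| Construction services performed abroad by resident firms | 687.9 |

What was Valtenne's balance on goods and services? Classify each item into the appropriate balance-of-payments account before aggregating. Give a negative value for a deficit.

2753.7

Goods: -1942.4 + 3531.4 - 1156.1 + 698.4 + 957.2 = 2088.5
Services: 696.6 - 305.4 + 687.9 - 413.9 = 665.2
Trade balance = 2088.5 + 665.2 = 2753.7
(Excluded from the trade balance — capital account: acquisition of foreign patents and trademarks (non-produced assets) 137.9; primary income: profits repatriated by foreign-owned firms operating domestically 672.5, dividends received from foreign subsidiaries of resident firms 755.5, reinvested earnings on direct investment abroad 171.5, compensation earned by residents employed abroad 294.9; financial account: purchases of foreign government bonds by domestic residents 1688.5, inward foreign direct investment in the manufacturing sector 1154.9, sale of domestic government bonds to non-residents 1989.7, domestic pension funds' purchases of foreign equities 1467.7.)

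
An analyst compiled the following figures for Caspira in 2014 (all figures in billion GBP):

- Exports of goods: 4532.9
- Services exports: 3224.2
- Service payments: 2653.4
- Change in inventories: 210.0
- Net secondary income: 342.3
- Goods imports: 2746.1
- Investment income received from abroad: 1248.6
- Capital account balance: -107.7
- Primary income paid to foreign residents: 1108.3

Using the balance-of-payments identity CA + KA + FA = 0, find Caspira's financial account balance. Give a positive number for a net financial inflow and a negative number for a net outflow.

-2732.5

Goods balance = 4532.9 - 2746.1 = 1786.8
Services balance = 3224.2 - 2653.4 = 570.8
Trade balance (goods + services) = 1786.8 + 570.8 = 2357.6
Net primary income = 1248.6 - 1108.3 = 140.3
Net secondary income = 342.3
Current account = 2357.6 + 140.3 + 342.3 = 2840.2
Financial account = -(2840.2 + (-107.7)) = -2732.5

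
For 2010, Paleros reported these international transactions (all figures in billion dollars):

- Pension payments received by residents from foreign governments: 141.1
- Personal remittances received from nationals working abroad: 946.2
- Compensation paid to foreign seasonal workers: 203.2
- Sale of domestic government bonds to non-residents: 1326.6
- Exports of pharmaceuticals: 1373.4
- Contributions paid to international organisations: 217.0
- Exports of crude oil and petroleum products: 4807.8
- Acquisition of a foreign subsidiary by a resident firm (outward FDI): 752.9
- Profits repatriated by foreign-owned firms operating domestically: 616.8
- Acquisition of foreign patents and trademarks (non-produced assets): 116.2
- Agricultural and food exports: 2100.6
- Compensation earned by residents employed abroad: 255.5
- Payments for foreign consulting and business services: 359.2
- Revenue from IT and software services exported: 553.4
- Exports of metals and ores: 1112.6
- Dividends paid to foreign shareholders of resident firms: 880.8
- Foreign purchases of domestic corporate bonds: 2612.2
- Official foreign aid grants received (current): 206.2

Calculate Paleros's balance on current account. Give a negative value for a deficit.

9219.8

Goods: 2100.6 + 1112.6 + 4807.8 + 1373.4 = 9394.4
Services: 553.4 - 359.2 = 194.2
Primary income: 255.5 - 203.2 - 880.8 - 616.8 = -1445.3
Secondary income: 946.2 + 141.1 - 217.0 + 206.2 = 1076.5
Current account = 9394.4 + 194.2 + (-1445.3) + 1076.5 = 9219.8
(Excluded from the current account — financial account: sale of domestic government bonds to non-residents 1326.6, acquisition of a foreign subsidiary by a resident firm (outward FDI) 752.9, foreign purchases of domestic corporate bonds 2612.2; capital account: acquisition of foreign patents and trademarks (non-produced assets) 116.2.)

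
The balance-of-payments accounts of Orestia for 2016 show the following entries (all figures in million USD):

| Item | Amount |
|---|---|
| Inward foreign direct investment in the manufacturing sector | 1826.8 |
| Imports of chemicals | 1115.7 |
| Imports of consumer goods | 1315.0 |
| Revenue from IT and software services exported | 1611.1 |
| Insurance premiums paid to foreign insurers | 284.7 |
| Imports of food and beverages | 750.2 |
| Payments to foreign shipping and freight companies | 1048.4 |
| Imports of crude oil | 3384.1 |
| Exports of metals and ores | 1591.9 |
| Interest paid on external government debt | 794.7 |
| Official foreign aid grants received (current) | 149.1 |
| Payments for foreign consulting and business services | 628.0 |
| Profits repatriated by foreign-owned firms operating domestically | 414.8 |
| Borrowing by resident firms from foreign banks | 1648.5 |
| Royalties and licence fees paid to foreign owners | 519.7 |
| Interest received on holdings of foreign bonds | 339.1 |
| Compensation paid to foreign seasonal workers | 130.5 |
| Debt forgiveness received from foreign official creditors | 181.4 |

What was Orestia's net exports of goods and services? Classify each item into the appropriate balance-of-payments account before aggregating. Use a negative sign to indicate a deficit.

Goods: -1115.7 + 1591.9 - 750.2 - 3384.1 - 1315.0 = -4973.1
Services: -284.7 + 1611.1 - 1048.4 - 628.0 - 519.7 = -869.7
Trade balance = -4973.1 + (-869.7) = -5842.8
(Excluded from the trade balance — financial account: inward foreign direct investment in the manufacturing sector 1826.8, borrowing by resident firms from foreign banks 1648.5; primary income: interest paid on external government debt 794.7, profits repatriated by foreign-owned firms operating domestically 414.8, interest received on holdings of foreign bonds 339.1, compensation paid to foreign seasonal workers 130.5; secondary income: official foreign aid grants received (current) 149.1; capital account: debt forgiveness received from foreign official creditors 181.4.)

-5842.8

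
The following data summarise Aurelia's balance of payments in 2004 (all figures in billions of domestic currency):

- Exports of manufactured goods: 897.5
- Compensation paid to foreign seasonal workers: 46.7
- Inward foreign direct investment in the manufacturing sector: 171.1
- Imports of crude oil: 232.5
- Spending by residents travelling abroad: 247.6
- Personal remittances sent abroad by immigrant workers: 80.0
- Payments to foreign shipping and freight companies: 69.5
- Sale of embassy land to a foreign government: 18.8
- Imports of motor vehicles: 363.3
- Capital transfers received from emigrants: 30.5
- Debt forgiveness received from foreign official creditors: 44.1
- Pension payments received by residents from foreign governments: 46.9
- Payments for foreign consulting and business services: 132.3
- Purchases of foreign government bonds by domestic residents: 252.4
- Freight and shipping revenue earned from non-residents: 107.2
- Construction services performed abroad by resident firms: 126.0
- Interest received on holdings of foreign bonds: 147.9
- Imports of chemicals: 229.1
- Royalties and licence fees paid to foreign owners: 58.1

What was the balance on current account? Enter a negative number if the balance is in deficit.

-133.6

Goods: -363.3 + 897.5 - 232.5 - 229.1 = 72.6
Services: -69.5 - 58.1 + 126.0 - 132.3 + 107.2 - 247.6 = -274.3
Primary income: -46.7 + 147.9 = 101.2
Secondary income: -80.0 + 46.9 = -33.1
Current account = 72.6 + (-274.3) + 101.2 + (-33.1) = -133.6
(Excluded from the current account — financial account: inward foreign direct investment in the manufacturing sector 171.1, purchases of foreign government bonds by domestic residents 252.4; capital account: sale of embassy land to a foreign government 18.8, capital transfers received from emigrants 30.5, debt forgiveness received from foreign official creditors 44.1.)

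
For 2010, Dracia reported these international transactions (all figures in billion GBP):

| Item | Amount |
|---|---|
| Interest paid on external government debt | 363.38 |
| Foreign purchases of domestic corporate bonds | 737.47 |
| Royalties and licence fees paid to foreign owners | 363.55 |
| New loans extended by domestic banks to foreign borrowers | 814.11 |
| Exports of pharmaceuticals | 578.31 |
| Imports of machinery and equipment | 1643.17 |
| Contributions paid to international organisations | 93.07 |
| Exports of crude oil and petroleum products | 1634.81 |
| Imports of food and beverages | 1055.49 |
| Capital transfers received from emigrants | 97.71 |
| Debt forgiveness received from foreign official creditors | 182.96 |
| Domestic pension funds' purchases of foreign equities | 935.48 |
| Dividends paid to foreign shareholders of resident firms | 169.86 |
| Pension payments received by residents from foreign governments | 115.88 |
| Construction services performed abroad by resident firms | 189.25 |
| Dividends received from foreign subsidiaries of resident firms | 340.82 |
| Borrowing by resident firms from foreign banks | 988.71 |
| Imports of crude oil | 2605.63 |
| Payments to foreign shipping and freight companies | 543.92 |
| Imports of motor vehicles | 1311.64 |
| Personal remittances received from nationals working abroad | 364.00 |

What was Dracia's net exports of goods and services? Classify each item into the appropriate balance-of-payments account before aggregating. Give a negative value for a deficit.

-5121.03

Goods: -2605.63 - 1643.17 - 1311.64 - 1055.49 + 578.31 + 1634.81 = -4402.81
Services: 189.25 - 363.55 - 543.92 = -718.22
Trade balance = -4402.81 + (-718.22) = -5121.03
(Excluded from the trade balance — primary income: interest paid on external government debt 363.38, dividends paid to foreign shareholders of resident firms 169.86, dividends received from foreign subsidiaries of resident firms 340.82; financial account: foreign purchases of domestic corporate bonds 737.47, new loans extended by domestic banks to foreign borrowers 814.11, domestic pension funds' purchases of foreign equities 935.48, borrowing by resident firms from foreign banks 988.71; secondary income: contributions paid to international organisations 93.07, pension payments received by residents from foreign governments 115.88, personal remittances received from nationals working abroad 364.00; capital account: capital transfers received from emigrants 97.71, debt forgiveness received from foreign official creditors 182.96.)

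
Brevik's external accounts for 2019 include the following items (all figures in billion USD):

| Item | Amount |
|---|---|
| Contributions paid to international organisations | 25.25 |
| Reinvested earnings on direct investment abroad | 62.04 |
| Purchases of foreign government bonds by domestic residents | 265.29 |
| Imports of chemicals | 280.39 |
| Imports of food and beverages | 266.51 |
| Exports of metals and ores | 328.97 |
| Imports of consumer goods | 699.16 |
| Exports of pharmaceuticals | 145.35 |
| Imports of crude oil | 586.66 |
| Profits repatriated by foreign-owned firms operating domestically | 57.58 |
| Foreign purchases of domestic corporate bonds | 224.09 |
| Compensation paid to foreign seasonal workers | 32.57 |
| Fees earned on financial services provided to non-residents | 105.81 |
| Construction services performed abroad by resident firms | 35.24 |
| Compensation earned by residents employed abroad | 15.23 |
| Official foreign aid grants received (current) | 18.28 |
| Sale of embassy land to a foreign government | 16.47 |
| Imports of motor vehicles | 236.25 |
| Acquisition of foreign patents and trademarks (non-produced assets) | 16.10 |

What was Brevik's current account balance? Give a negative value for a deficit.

-1473.45

Goods: 145.35 + 328.97 - 586.66 - 266.51 - 236.25 - 699.16 - 280.39 = -1594.65
Services: 35.24 + 105.81 = 141.05
Primary income: 62.04 - 32.57 - 57.58 + 15.23 = -12.88
Secondary income: 18.28 - 25.25 = -6.97
Current account = (-1594.65) + 141.05 + (-12.88) + (-6.97) = -1473.45
(Excluded from the current account — financial account: purchases of foreign government bonds by domestic residents 265.29, foreign purchases of domestic corporate bonds 224.09; capital account: sale of embassy land to a foreign government 16.47, acquisition of foreign patents and trademarks (non-produced assets) 16.10.)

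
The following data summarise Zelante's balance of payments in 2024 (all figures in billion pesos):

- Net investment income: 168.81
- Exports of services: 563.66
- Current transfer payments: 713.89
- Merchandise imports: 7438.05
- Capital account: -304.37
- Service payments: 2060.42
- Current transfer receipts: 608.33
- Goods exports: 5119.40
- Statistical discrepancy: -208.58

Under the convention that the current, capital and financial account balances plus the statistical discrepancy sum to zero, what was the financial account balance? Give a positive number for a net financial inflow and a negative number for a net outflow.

Goods balance = 5119.40 - 7438.05 = -2318.65
Services balance = 563.66 - 2060.42 = -1496.76
Trade balance (goods + services) = -2318.65 + (-1496.76) = -3815.41
Net primary income = 168.81
Net secondary income = 608.33 - 713.89 = -105.56
Current account = -3815.41 + 168.81 + (-105.56) = -3752.16
Financial account = -(-3752.16 + (-304.37) + (-208.58)) = 4265.11

4265.11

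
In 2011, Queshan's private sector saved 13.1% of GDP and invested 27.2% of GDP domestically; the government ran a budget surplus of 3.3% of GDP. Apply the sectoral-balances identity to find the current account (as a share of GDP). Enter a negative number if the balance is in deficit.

By the sectoral-balances identity, CA = (S_private - I) + (T - G).
Private balance = 13.1 - 27.2 = -14.1
Government balance (T - G) = 3.3
CA = -14.1 + 3.3 = -10.8

-10.8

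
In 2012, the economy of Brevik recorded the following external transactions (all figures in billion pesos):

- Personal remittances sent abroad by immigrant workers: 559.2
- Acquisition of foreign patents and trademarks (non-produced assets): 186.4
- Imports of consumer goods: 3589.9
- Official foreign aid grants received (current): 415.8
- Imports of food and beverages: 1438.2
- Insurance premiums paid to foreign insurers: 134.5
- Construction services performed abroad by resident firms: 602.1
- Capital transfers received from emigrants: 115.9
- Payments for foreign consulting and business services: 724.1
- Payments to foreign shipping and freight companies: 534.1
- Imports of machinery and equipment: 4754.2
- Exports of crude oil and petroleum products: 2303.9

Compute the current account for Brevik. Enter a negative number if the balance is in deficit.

-8412.4

Goods: 2303.9 - 4754.2 - 1438.2 - 3589.9 = -7478.4
Services: -534.1 - 724.1 + 602.1 - 134.5 = -790.6
Secondary income: 415.8 - 559.2 = -143.4
Current account = (-7478.4) + (-790.6) + (-143.4) = -8412.4
(Excluded from the current account — capital account: acquisition of foreign patents and trademarks (non-produced assets) 186.4, capital transfers received from emigrants 115.9.)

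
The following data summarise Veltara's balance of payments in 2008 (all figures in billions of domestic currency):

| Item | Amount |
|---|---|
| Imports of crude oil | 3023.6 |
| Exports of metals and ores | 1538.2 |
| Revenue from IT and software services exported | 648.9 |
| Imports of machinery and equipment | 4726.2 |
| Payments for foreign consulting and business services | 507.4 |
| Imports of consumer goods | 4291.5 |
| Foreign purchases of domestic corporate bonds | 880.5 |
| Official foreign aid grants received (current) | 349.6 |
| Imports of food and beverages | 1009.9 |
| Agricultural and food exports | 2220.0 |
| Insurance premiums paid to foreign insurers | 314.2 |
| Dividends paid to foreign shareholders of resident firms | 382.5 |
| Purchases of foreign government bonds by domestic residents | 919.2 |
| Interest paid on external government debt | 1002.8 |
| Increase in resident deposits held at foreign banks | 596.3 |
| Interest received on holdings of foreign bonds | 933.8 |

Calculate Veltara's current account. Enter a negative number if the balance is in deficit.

Goods: -3023.6 - 4291.5 + 2220.0 + 1538.2 - 4726.2 - 1009.9 = -9293.0
Services: 648.9 - 507.4 - 314.2 = -172.7
Primary income: -382.5 - 1002.8 + 933.8 = -451.5
Secondary income: 349.6
Current account = (-9293.0) + (-172.7) + (-451.5) + 349.6 = -9567.6
(Excluded from the current account — financial account: foreign purchases of domestic corporate bonds 880.5, purchases of foreign government bonds by domestic residents 919.2, increase in resident deposits held at foreign banks 596.3.)

-9567.6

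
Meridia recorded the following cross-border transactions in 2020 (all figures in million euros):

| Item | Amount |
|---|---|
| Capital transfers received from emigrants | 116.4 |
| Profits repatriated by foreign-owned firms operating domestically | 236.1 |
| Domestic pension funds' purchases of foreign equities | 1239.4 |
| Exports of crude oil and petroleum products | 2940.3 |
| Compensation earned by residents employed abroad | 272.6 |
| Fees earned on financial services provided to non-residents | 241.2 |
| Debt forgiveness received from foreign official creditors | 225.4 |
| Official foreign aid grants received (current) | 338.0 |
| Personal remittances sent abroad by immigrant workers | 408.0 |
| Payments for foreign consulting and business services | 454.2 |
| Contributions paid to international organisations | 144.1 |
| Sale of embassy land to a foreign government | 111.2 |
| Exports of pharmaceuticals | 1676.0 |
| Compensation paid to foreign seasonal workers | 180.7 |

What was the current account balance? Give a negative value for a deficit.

4045.0

Goods: 2940.3 + 1676.0 = 4616.3
Services: -454.2 + 241.2 = -213.0
Primary income: -180.7 - 236.1 + 272.6 = -144.2
Secondary income: -408.0 - 144.1 + 338.0 = -214.1
Current account = 4616.3 + (-213.0) + (-144.2) + (-214.1) = 4045.0
(Excluded from the current account — capital account: capital transfers received from emigrants 116.4, debt forgiveness received from foreign official creditors 225.4, sale of embassy land to a foreign government 111.2; financial account: domestic pension funds' purchases of foreign equities 1239.4.)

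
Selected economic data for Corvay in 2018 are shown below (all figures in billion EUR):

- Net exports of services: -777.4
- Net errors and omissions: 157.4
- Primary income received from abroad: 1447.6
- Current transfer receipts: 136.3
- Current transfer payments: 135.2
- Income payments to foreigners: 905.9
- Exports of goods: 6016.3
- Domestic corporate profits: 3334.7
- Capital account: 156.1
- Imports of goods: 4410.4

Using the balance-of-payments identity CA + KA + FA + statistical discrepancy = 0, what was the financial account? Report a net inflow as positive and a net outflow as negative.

-1684.8

Goods balance = 6016.3 - 4410.4 = 1605.9
Services balance = -777.4
Trade balance (goods + services) = 1605.9 + (-777.4) = 828.5
Net primary income = 1447.6 - 905.9 = 541.7
Net secondary income = 136.3 - 135.2 = 1.1
Current account = 828.5 + 541.7 + 1.1 = 1371.3
Financial account = -(1371.3 + 156.1 + 157.4) = -1684.8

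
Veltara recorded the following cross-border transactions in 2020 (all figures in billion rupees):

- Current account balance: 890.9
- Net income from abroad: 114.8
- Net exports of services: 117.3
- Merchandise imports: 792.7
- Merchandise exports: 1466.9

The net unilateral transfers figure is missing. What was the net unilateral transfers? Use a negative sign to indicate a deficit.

-15.4

Current account = goods balance + services balance + net primary income + net secondary income
Sum of the known components = 906.3
Net unilateral transfers = CA - (known components) = 890.9 - 906.3 = -15.4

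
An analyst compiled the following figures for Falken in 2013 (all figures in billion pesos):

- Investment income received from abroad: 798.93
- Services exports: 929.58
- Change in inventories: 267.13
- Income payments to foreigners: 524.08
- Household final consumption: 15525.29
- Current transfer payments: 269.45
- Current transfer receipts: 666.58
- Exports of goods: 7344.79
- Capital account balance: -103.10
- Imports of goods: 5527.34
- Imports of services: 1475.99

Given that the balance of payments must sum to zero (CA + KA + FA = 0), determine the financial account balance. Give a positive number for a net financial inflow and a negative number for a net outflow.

-1839.92

Goods balance = 7344.79 - 5527.34 = 1817.45
Services balance = 929.58 - 1475.99 = -546.41
Trade balance (goods + services) = 1817.45 + (-546.41) = 1271.04
Net primary income = 798.93 - 524.08 = 274.85
Net secondary income = 666.58 - 269.45 = 397.13
Current account = 1271.04 + 274.85 + 397.13 = 1943.02
Financial account = -(1943.02 + (-103.10)) = -1839.92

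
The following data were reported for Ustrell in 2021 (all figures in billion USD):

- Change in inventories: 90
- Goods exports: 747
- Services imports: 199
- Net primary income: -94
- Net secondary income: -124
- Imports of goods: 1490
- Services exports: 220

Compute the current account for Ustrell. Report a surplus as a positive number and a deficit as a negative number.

Goods balance = 747 - 1490 = -743
Services balance = 220 - 199 = 21
Trade balance (goods + services) = -743 + 21 = -722
Net primary income = -94
Net secondary income = -124
Current account = -722 + (-94) + (-124) = -940

-940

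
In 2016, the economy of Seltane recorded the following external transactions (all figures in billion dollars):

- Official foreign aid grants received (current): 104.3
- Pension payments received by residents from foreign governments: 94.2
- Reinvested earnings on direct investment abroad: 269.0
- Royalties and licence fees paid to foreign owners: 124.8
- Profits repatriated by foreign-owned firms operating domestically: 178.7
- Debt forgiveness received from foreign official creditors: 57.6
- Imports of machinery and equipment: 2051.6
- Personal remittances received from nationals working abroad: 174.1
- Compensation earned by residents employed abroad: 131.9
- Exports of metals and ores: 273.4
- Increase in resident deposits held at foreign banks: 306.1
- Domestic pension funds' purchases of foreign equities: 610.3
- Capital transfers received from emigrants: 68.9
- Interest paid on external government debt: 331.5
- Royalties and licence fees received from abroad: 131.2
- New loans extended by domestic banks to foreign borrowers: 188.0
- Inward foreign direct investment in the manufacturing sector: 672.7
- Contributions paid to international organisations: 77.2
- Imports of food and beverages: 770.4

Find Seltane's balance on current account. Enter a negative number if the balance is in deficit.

Goods: -2051.6 + 273.4 - 770.4 = -2548.6
Services: 131.2 - 124.8 = 6.4
Primary income: 269.0 - 331.5 + 131.9 - 178.7 = -109.3
Secondary income: -77.2 + 104.3 + 94.2 + 174.1 = 295.4
Current account = (-2548.6) + 6.4 + (-109.3) + 295.4 = -2356.1
(Excluded from the current account — capital account: debt forgiveness received from foreign official creditors 57.6, capital transfers received from emigrants 68.9; financial account: increase in resident deposits held at foreign banks 306.1, domestic pension funds' purchases of foreign equities 610.3, new loans extended by domestic banks to foreign borrowers 188.0, inward foreign direct investment in the manufacturing sector 672.7.)

-2356.1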